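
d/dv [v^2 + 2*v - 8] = 2*v + 2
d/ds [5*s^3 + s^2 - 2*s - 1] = 15*s^2 + 2*s - 2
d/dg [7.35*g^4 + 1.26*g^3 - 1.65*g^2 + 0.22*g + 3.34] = 29.4*g^3 + 3.78*g^2 - 3.3*g + 0.22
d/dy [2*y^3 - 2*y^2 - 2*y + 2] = 6*y^2 - 4*y - 2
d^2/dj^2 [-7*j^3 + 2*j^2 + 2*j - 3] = 4 - 42*j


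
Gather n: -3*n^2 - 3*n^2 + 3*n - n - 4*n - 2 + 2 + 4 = -6*n^2 - 2*n + 4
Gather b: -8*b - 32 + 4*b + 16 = -4*b - 16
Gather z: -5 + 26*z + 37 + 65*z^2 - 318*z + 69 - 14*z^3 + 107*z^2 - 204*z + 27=-14*z^3 + 172*z^2 - 496*z + 128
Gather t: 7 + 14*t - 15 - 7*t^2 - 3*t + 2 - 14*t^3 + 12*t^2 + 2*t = -14*t^3 + 5*t^2 + 13*t - 6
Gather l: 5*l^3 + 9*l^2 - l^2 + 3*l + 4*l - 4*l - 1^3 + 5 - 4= 5*l^3 + 8*l^2 + 3*l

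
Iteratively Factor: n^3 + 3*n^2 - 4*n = (n + 4)*(n^2 - n) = (n - 1)*(n + 4)*(n)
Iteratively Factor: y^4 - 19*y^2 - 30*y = (y + 3)*(y^3 - 3*y^2 - 10*y) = (y + 2)*(y + 3)*(y^2 - 5*y) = y*(y + 2)*(y + 3)*(y - 5)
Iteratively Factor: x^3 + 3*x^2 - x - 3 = (x + 3)*(x^2 - 1) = (x + 1)*(x + 3)*(x - 1)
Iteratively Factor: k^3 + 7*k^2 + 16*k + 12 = (k + 2)*(k^2 + 5*k + 6) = (k + 2)^2*(k + 3)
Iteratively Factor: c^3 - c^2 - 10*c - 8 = (c + 1)*(c^2 - 2*c - 8) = (c + 1)*(c + 2)*(c - 4)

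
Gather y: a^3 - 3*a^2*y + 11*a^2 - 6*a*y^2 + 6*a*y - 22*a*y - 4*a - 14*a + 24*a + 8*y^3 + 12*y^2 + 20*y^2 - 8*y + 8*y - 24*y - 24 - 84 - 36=a^3 + 11*a^2 + 6*a + 8*y^3 + y^2*(32 - 6*a) + y*(-3*a^2 - 16*a - 24) - 144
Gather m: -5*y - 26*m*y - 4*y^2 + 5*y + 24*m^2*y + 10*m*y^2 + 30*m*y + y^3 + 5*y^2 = 24*m^2*y + m*(10*y^2 + 4*y) + y^3 + y^2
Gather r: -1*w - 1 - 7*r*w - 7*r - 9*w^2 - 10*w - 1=r*(-7*w - 7) - 9*w^2 - 11*w - 2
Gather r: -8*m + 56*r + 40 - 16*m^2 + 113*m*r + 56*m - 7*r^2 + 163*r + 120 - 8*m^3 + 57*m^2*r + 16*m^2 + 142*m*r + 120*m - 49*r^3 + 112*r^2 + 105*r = -8*m^3 + 168*m - 49*r^3 + 105*r^2 + r*(57*m^2 + 255*m + 324) + 160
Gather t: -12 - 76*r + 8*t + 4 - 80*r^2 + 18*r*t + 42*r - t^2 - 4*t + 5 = -80*r^2 - 34*r - t^2 + t*(18*r + 4) - 3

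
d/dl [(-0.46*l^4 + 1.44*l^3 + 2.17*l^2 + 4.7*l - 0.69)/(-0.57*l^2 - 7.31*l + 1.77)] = (0.5244*l^5 + 9.267*l^4 - 24.3096*l^3 - 5.5373*l^2 + 6.8952*l + 3.2751)/(0.3249*l^4 + 8.3334*l^3 + 51.4183*l^2 - 25.8774*l + 3.1329)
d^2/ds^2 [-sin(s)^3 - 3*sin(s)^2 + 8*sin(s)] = 9*sin(s)^3 + 12*sin(s)^2 - 14*sin(s) - 6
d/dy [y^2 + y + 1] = 2*y + 1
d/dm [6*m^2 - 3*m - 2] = 12*m - 3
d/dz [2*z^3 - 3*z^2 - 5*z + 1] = 6*z^2 - 6*z - 5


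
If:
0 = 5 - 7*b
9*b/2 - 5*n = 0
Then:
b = 5/7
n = 9/14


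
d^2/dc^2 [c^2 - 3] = 2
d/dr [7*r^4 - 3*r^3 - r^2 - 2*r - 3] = 28*r^3 - 9*r^2 - 2*r - 2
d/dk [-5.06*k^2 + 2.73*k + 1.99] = 2.73 - 10.12*k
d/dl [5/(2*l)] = -5/(2*l^2)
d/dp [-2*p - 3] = -2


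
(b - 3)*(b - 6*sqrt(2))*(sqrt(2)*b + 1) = sqrt(2)*b^3 - 11*b^2 - 3*sqrt(2)*b^2 - 6*sqrt(2)*b + 33*b + 18*sqrt(2)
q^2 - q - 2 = (q - 2)*(q + 1)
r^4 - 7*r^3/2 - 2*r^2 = r^2*(r - 4)*(r + 1/2)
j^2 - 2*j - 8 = (j - 4)*(j + 2)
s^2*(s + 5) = s^3 + 5*s^2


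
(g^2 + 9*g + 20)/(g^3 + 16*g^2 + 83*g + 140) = 1/(g + 7)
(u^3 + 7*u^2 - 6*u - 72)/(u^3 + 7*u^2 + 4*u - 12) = (u^2 + u - 12)/(u^2 + u - 2)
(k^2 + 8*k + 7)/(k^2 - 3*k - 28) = (k^2 + 8*k + 7)/(k^2 - 3*k - 28)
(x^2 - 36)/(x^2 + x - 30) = (x - 6)/(x - 5)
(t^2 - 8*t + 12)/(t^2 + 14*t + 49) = (t^2 - 8*t + 12)/(t^2 + 14*t + 49)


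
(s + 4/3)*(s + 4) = s^2 + 16*s/3 + 16/3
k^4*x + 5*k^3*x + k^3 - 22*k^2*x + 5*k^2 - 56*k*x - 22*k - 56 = (k - 4)*(k + 2)*(k + 7)*(k*x + 1)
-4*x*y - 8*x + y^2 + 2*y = (-4*x + y)*(y + 2)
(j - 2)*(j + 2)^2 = j^3 + 2*j^2 - 4*j - 8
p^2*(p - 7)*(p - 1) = p^4 - 8*p^3 + 7*p^2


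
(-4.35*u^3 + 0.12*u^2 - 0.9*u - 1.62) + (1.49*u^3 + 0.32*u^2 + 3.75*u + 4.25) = -2.86*u^3 + 0.44*u^2 + 2.85*u + 2.63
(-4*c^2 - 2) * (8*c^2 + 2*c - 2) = -32*c^4 - 8*c^3 - 8*c^2 - 4*c + 4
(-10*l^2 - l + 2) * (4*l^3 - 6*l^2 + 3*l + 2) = -40*l^5 + 56*l^4 - 16*l^3 - 35*l^2 + 4*l + 4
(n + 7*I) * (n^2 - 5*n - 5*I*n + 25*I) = n^3 - 5*n^2 + 2*I*n^2 + 35*n - 10*I*n - 175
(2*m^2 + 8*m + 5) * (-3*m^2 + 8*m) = -6*m^4 - 8*m^3 + 49*m^2 + 40*m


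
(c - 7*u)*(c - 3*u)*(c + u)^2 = c^4 - 8*c^3*u + 2*c^2*u^2 + 32*c*u^3 + 21*u^4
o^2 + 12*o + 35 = (o + 5)*(o + 7)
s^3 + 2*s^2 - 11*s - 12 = (s - 3)*(s + 1)*(s + 4)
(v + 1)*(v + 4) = v^2 + 5*v + 4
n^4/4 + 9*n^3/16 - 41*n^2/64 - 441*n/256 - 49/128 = (n/4 + 1/2)*(n - 7/4)*(n + 1/4)*(n + 7/4)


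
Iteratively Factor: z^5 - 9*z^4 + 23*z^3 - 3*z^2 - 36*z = (z - 3)*(z^4 - 6*z^3 + 5*z^2 + 12*z) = (z - 4)*(z - 3)*(z^3 - 2*z^2 - 3*z) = (z - 4)*(z - 3)*(z + 1)*(z^2 - 3*z) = z*(z - 4)*(z - 3)*(z + 1)*(z - 3)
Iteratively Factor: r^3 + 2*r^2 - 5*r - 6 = (r + 1)*(r^2 + r - 6) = (r + 1)*(r + 3)*(r - 2)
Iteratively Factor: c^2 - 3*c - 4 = (c - 4)*(c + 1)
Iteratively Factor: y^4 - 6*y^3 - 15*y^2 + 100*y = (y + 4)*(y^3 - 10*y^2 + 25*y) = (y - 5)*(y + 4)*(y^2 - 5*y) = (y - 5)^2*(y + 4)*(y)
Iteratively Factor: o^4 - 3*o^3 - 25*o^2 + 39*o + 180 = (o - 5)*(o^3 + 2*o^2 - 15*o - 36) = (o - 5)*(o + 3)*(o^2 - o - 12) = (o - 5)*(o + 3)^2*(o - 4)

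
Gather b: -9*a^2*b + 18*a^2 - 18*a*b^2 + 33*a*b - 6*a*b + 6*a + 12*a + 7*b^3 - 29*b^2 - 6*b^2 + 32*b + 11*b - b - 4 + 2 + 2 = 18*a^2 + 18*a + 7*b^3 + b^2*(-18*a - 35) + b*(-9*a^2 + 27*a + 42)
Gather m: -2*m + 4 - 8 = -2*m - 4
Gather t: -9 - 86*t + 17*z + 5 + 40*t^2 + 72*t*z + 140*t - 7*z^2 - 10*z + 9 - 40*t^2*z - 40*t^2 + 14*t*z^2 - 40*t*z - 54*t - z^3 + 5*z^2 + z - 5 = -40*t^2*z + t*(14*z^2 + 32*z) - z^3 - 2*z^2 + 8*z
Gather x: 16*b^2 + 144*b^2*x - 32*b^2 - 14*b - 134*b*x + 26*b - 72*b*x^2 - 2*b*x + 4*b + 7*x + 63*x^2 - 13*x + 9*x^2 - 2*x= -16*b^2 + 16*b + x^2*(72 - 72*b) + x*(144*b^2 - 136*b - 8)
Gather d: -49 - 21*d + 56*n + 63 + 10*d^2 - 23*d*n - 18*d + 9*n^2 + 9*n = 10*d^2 + d*(-23*n - 39) + 9*n^2 + 65*n + 14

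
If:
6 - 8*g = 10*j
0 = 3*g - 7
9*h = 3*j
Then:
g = 7/3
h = -19/45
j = -19/15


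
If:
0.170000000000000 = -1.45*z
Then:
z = -0.12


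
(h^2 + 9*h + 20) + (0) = h^2 + 9*h + 20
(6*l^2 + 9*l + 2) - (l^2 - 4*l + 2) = 5*l^2 + 13*l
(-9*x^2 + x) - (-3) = -9*x^2 + x + 3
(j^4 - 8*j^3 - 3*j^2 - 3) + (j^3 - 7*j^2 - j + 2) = j^4 - 7*j^3 - 10*j^2 - j - 1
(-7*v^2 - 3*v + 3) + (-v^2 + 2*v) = -8*v^2 - v + 3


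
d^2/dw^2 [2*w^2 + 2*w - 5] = 4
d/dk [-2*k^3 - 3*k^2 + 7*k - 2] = -6*k^2 - 6*k + 7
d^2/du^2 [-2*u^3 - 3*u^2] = -12*u - 6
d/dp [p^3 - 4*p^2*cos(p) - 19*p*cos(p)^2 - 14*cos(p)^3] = 4*p^2*sin(p) + 3*p^2 + 19*p*sin(2*p) - 8*p*cos(p) + 42*sin(p)*cos(p)^2 - 19*cos(p)^2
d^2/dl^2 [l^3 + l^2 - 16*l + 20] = 6*l + 2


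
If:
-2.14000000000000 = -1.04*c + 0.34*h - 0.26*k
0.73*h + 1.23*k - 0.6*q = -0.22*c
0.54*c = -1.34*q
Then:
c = -2.48148148148148*q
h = -4.73087231968811*q - 4.32927631578947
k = 3.73940058479532*q + 2.56940789473684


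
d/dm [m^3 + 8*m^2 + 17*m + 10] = 3*m^2 + 16*m + 17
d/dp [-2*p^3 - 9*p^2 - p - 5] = -6*p^2 - 18*p - 1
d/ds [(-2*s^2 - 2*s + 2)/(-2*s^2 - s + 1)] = 2*s*(2 - s)/(4*s^4 + 4*s^3 - 3*s^2 - 2*s + 1)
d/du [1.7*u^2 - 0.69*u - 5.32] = 3.4*u - 0.69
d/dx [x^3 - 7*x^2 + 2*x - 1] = 3*x^2 - 14*x + 2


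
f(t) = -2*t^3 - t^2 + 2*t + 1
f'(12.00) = -886.00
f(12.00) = -3575.00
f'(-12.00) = -838.00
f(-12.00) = 3289.00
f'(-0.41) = 1.81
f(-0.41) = 0.15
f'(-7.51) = -321.38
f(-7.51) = 776.71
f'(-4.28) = -99.35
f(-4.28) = 130.93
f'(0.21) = 1.32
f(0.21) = 1.36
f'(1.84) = -21.99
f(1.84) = -11.16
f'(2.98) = -57.24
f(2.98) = -54.85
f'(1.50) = -14.50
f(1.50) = -5.00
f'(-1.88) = -15.45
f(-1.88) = 6.99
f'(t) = -6*t^2 - 2*t + 2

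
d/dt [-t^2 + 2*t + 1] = 2 - 2*t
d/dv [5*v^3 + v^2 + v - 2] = 15*v^2 + 2*v + 1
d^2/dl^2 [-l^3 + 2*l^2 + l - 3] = 4 - 6*l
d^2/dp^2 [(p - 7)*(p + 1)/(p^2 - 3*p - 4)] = -6/(p^3 - 12*p^2 + 48*p - 64)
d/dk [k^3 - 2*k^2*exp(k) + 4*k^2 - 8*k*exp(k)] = -2*k^2*exp(k) + 3*k^2 - 12*k*exp(k) + 8*k - 8*exp(k)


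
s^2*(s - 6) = s^3 - 6*s^2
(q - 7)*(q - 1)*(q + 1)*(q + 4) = q^4 - 3*q^3 - 29*q^2 + 3*q + 28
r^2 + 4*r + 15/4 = (r + 3/2)*(r + 5/2)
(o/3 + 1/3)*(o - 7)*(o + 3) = o^3/3 - o^2 - 25*o/3 - 7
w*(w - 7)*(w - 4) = w^3 - 11*w^2 + 28*w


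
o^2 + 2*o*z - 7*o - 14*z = (o - 7)*(o + 2*z)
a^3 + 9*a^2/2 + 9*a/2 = a*(a + 3/2)*(a + 3)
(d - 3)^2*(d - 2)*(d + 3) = d^4 - 5*d^3 - 3*d^2 + 45*d - 54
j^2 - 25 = (j - 5)*(j + 5)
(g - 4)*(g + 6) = g^2 + 2*g - 24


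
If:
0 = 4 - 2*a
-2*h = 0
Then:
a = 2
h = 0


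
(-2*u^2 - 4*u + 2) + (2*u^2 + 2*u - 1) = 1 - 2*u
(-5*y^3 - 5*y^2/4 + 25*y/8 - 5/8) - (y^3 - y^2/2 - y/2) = -6*y^3 - 3*y^2/4 + 29*y/8 - 5/8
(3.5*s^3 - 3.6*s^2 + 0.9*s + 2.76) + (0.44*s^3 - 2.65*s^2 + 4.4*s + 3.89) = 3.94*s^3 - 6.25*s^2 + 5.3*s + 6.65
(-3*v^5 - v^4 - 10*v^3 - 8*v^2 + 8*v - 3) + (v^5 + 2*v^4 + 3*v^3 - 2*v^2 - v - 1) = -2*v^5 + v^4 - 7*v^3 - 10*v^2 + 7*v - 4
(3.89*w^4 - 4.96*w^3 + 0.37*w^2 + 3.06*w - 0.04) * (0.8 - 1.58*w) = -6.1462*w^5 + 10.9488*w^4 - 4.5526*w^3 - 4.5388*w^2 + 2.5112*w - 0.032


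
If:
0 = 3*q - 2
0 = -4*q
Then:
No Solution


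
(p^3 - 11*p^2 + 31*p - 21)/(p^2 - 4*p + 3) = p - 7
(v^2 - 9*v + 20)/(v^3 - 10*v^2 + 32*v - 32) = (v - 5)/(v^2 - 6*v + 8)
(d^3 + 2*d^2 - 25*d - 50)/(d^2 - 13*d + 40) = (d^2 + 7*d + 10)/(d - 8)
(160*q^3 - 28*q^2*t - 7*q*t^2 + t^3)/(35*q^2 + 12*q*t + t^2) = (32*q^2 - 12*q*t + t^2)/(7*q + t)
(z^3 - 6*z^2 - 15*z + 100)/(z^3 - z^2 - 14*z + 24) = (z^2 - 10*z + 25)/(z^2 - 5*z + 6)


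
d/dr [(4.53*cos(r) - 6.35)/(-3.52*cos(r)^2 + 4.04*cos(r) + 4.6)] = (-15.9456*cos(r)^2 + 44.704*cos(r) - 46.492)*sin(r)/(12.3904*cos(r)^4 - 28.4416*cos(r)^3 - 16.0624*cos(r)^2 + 37.168*cos(r) + 21.16)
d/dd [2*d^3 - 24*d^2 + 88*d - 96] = 6*d^2 - 48*d + 88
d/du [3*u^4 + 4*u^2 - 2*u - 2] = 12*u^3 + 8*u - 2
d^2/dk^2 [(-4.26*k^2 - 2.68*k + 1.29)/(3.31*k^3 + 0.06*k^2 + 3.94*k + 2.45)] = (-93.345972*k^6 - 176.174088*k^5 + 499.745124*k^4 + 559.64642*k^3 + 365.52714*k^2 - 58.574034*k + 40.270408)/(36.264691*k^9 + 1.972098*k^8 + 129.53685*k^7 + 85.222455*k^6 + 157.11132*k^5 + 194.529288*k^4 + 124.242889*k^3 + 115.17891*k^2 + 70.94955*k + 14.706125)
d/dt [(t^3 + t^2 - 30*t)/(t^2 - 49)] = (t^4 - 117*t^2 - 98*t + 1470)/(t^4 - 98*t^2 + 2401)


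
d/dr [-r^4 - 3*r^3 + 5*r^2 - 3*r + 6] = -4*r^3 - 9*r^2 + 10*r - 3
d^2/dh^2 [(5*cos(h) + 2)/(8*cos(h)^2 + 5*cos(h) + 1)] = (-720*(1 - cos(2*h))^2*cos(h) - 78*(1 - cos(2*h))^2 + 885*cos(h) + 183*cos(2*h)/2 - 480*cos(3*h) + 160*cos(5*h) + 843/2)/(5*cos(h) + 4*cos(2*h) + 5)^3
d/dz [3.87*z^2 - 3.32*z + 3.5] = 7.74*z - 3.32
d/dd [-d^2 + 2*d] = 2 - 2*d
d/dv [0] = 0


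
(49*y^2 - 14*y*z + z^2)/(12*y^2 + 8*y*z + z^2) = (49*y^2 - 14*y*z + z^2)/(12*y^2 + 8*y*z + z^2)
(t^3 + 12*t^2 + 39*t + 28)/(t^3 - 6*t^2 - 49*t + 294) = (t^2 + 5*t + 4)/(t^2 - 13*t + 42)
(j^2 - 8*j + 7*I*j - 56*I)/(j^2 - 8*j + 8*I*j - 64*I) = (j + 7*I)/(j + 8*I)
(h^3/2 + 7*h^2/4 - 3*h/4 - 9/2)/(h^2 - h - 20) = (-2*h^3 - 7*h^2 + 3*h + 18)/(4*(-h^2 + h + 20))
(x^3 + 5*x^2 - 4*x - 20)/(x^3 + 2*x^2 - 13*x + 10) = (x + 2)/(x - 1)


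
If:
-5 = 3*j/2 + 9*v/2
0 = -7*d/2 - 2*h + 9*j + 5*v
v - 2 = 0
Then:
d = -4*h/7 - 148/7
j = -28/3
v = 2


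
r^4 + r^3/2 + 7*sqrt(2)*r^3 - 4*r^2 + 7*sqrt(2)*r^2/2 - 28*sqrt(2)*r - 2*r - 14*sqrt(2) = (r - 2)*(r + 1/2)*(r + 2)*(r + 7*sqrt(2))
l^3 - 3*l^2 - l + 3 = (l - 3)*(l - 1)*(l + 1)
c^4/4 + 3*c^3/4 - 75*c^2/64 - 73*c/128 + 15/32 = (c/4 + 1)*(c - 5/4)*(c - 1/2)*(c + 3/4)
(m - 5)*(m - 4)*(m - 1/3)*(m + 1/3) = m^4 - 9*m^3 + 179*m^2/9 + m - 20/9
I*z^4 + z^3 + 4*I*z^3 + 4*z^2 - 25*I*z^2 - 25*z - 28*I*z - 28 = (z - 4)*(z + 1)*(z + 7)*(I*z + 1)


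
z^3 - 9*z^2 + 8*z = z*(z - 8)*(z - 1)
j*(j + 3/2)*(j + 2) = j^3 + 7*j^2/2 + 3*j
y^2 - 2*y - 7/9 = (y - 7/3)*(y + 1/3)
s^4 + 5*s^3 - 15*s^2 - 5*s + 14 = (s - 2)*(s - 1)*(s + 1)*(s + 7)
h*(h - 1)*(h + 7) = h^3 + 6*h^2 - 7*h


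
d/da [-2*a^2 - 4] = -4*a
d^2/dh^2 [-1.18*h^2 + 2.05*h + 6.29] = -2.36000000000000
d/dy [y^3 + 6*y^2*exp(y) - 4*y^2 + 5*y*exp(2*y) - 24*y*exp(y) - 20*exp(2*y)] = 6*y^2*exp(y) + 3*y^2 + 10*y*exp(2*y) - 12*y*exp(y) - 8*y - 35*exp(2*y) - 24*exp(y)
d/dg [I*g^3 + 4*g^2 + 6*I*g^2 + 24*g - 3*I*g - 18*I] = 3*I*g^2 + g*(8 + 12*I) + 24 - 3*I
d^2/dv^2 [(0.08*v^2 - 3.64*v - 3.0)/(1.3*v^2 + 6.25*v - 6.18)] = (-13.6032*v^3 - 26.56368*v^2 - 321.71256*v - 557.658216)/(2.197*v^6 + 31.6875*v^5 + 121.01115*v^4 - 57.134375*v^3 - 575.26839*v^2 + 716.1075*v - 236.029032)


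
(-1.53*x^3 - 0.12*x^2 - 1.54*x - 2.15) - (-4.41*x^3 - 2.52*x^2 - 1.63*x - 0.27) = 2.88*x^3 + 2.4*x^2 + 0.0899999999999999*x - 1.88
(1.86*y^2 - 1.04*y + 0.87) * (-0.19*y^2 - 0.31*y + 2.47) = -0.3534*y^4 - 0.379*y^3 + 4.7513*y^2 - 2.8385*y + 2.1489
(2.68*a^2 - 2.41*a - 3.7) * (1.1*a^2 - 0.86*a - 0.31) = 2.948*a^4 - 4.9558*a^3 - 2.8282*a^2 + 3.9291*a + 1.147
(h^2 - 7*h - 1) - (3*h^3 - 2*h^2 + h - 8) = -3*h^3 + 3*h^2 - 8*h + 7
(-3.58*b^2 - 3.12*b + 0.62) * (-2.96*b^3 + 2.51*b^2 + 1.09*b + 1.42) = 10.5968*b^5 + 0.249400000000001*b^4 - 13.5686*b^3 - 6.9282*b^2 - 3.7546*b + 0.8804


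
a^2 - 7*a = a*(a - 7)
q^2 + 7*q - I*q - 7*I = (q + 7)*(q - I)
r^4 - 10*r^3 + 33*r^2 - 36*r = r*(r - 4)*(r - 3)^2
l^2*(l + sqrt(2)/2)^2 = l^4 + sqrt(2)*l^3 + l^2/2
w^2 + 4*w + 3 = (w + 1)*(w + 3)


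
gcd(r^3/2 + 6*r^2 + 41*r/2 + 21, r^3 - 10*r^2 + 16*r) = 1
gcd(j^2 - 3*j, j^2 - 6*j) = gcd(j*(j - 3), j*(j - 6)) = j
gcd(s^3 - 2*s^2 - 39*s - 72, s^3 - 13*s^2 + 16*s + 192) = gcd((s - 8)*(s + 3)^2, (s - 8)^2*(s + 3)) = s^2 - 5*s - 24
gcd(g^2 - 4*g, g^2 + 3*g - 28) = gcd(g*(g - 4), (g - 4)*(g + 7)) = g - 4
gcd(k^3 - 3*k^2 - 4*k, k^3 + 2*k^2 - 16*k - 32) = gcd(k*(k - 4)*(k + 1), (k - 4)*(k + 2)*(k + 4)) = k - 4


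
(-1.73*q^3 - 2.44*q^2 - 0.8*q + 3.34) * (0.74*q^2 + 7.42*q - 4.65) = -1.2802*q^5 - 14.6422*q^4 - 10.6523*q^3 + 7.8816*q^2 + 28.5028*q - 15.531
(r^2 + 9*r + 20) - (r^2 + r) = 8*r + 20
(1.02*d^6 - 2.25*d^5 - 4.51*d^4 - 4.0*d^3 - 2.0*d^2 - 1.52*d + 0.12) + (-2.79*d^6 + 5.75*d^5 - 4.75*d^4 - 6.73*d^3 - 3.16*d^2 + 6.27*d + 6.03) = -1.77*d^6 + 3.5*d^5 - 9.26*d^4 - 10.73*d^3 - 5.16*d^2 + 4.75*d + 6.15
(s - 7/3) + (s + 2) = 2*s - 1/3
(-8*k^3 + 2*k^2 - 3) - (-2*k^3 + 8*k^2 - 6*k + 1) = -6*k^3 - 6*k^2 + 6*k - 4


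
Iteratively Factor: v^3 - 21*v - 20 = (v + 1)*(v^2 - v - 20) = (v - 5)*(v + 1)*(v + 4)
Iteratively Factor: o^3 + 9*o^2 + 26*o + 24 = (o + 4)*(o^2 + 5*o + 6) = (o + 2)*(o + 4)*(o + 3)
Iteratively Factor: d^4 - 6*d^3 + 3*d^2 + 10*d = (d - 5)*(d^3 - d^2 - 2*d) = (d - 5)*(d + 1)*(d^2 - 2*d) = d*(d - 5)*(d + 1)*(d - 2)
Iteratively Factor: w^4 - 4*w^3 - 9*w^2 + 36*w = (w + 3)*(w^3 - 7*w^2 + 12*w) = (w - 4)*(w + 3)*(w^2 - 3*w) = (w - 4)*(w - 3)*(w + 3)*(w)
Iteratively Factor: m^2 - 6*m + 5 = (m - 1)*(m - 5)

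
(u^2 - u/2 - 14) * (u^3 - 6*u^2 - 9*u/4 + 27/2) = u^5 - 13*u^4/2 - 53*u^3/4 + 789*u^2/8 + 99*u/4 - 189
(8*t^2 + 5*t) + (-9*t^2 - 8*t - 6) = -t^2 - 3*t - 6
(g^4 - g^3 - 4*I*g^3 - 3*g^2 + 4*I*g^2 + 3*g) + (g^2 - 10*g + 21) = g^4 - g^3 - 4*I*g^3 - 2*g^2 + 4*I*g^2 - 7*g + 21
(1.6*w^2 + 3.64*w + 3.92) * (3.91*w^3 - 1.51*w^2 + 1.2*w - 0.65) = 6.256*w^5 + 11.8164*w^4 + 11.7508*w^3 - 2.5912*w^2 + 2.338*w - 2.548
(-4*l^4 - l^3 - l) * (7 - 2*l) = 8*l^5 - 26*l^4 - 7*l^3 + 2*l^2 - 7*l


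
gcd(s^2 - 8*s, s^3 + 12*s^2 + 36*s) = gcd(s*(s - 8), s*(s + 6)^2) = s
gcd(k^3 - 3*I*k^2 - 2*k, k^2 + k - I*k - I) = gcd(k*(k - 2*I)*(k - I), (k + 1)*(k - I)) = k - I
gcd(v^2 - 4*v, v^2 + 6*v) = v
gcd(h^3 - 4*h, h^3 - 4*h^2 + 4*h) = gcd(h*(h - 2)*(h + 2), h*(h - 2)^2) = h^2 - 2*h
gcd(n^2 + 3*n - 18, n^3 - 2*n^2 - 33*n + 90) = n^2 + 3*n - 18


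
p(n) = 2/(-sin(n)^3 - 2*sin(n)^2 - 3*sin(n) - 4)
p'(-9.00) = -0.37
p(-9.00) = -0.66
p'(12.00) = 0.37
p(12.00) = -0.71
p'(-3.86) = -0.21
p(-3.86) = -0.28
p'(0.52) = 0.27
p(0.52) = -0.33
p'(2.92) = -0.35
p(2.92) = -0.42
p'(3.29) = -0.38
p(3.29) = -0.56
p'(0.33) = 0.32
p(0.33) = -0.38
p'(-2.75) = -0.37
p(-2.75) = -0.65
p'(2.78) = -0.31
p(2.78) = -0.37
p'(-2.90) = -0.38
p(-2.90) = -0.59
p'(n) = 2*(3*sin(n)^2*cos(n) + 4*sin(n)*cos(n) + 3*cos(n))/(-sin(n)^3 - 2*sin(n)^2 - 3*sin(n) - 4)^2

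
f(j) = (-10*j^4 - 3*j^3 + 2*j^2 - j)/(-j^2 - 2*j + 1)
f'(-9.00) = -194.69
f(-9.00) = 1020.19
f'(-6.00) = -129.21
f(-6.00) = 531.91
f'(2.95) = 45.45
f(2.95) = 60.28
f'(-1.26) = 32.94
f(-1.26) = -7.64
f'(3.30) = 52.04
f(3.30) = 77.33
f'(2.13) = 30.38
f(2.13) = 29.23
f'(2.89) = 44.33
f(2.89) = 57.58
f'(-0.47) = -0.15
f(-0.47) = 0.43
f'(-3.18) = 90.26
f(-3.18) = 327.98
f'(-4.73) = -92.92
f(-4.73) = 389.37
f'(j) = (2*j + 2)*(-10*j^4 - 3*j^3 + 2*j^2 - j)/(-j^2 - 2*j + 1)^2 + (-40*j^3 - 9*j^2 + 4*j - 1)/(-j^2 - 2*j + 1)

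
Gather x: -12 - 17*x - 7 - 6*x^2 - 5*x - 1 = -6*x^2 - 22*x - 20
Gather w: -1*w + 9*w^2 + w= 9*w^2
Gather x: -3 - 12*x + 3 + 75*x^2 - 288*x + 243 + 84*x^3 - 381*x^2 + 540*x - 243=84*x^3 - 306*x^2 + 240*x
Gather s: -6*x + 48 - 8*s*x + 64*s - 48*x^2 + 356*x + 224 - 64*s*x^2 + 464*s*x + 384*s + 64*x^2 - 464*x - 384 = s*(-64*x^2 + 456*x + 448) + 16*x^2 - 114*x - 112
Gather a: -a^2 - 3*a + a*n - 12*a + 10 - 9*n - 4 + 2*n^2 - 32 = -a^2 + a*(n - 15) + 2*n^2 - 9*n - 26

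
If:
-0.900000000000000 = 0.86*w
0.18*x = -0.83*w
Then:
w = -1.05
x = 4.83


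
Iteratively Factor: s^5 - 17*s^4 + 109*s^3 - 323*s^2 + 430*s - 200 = (s - 4)*(s^4 - 13*s^3 + 57*s^2 - 95*s + 50) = (s - 5)*(s - 4)*(s^3 - 8*s^2 + 17*s - 10) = (s - 5)*(s - 4)*(s - 1)*(s^2 - 7*s + 10) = (s - 5)^2*(s - 4)*(s - 1)*(s - 2)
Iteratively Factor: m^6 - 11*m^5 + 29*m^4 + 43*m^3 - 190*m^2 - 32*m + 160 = (m - 5)*(m^5 - 6*m^4 - m^3 + 38*m^2 - 32) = (m - 5)*(m + 1)*(m^4 - 7*m^3 + 6*m^2 + 32*m - 32) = (m - 5)*(m + 1)*(m + 2)*(m^3 - 9*m^2 + 24*m - 16) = (m - 5)*(m - 4)*(m + 1)*(m + 2)*(m^2 - 5*m + 4) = (m - 5)*(m - 4)^2*(m + 1)*(m + 2)*(m - 1)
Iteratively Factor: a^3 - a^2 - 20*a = (a + 4)*(a^2 - 5*a) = a*(a + 4)*(a - 5)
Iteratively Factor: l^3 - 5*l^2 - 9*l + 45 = (l - 3)*(l^2 - 2*l - 15) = (l - 3)*(l + 3)*(l - 5)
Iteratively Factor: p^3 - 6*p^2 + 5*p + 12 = (p + 1)*(p^2 - 7*p + 12) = (p - 3)*(p + 1)*(p - 4)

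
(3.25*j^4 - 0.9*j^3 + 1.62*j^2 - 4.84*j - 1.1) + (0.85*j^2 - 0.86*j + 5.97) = 3.25*j^4 - 0.9*j^3 + 2.47*j^2 - 5.7*j + 4.87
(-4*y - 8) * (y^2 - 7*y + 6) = -4*y^3 + 20*y^2 + 32*y - 48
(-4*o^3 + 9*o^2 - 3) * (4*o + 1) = -16*o^4 + 32*o^3 + 9*o^2 - 12*o - 3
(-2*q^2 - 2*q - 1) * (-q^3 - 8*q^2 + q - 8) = 2*q^5 + 18*q^4 + 15*q^3 + 22*q^2 + 15*q + 8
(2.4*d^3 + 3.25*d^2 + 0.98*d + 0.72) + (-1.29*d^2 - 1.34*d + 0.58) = 2.4*d^3 + 1.96*d^2 - 0.36*d + 1.3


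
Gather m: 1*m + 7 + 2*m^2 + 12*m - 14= 2*m^2 + 13*m - 7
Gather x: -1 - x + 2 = 1 - x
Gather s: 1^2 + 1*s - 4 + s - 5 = 2*s - 8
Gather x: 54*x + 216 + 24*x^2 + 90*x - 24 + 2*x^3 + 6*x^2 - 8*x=2*x^3 + 30*x^2 + 136*x + 192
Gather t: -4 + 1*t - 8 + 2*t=3*t - 12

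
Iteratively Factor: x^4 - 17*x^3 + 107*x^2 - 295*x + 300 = (x - 5)*(x^3 - 12*x^2 + 47*x - 60) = (x - 5)*(x - 3)*(x^2 - 9*x + 20) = (x - 5)^2*(x - 3)*(x - 4)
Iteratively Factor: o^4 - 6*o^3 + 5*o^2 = (o - 5)*(o^3 - o^2) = o*(o - 5)*(o^2 - o) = o^2*(o - 5)*(o - 1)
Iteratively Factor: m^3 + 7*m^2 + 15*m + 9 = (m + 3)*(m^2 + 4*m + 3) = (m + 1)*(m + 3)*(m + 3)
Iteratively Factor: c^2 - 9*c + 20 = (c - 5)*(c - 4)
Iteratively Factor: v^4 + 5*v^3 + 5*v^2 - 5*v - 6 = (v + 3)*(v^3 + 2*v^2 - v - 2) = (v + 2)*(v + 3)*(v^2 - 1) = (v - 1)*(v + 2)*(v + 3)*(v + 1)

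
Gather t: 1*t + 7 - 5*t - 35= -4*t - 28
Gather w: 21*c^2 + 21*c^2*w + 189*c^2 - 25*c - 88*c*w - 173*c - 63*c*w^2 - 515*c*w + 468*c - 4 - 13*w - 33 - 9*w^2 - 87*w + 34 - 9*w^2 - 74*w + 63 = 210*c^2 + 270*c + w^2*(-63*c - 18) + w*(21*c^2 - 603*c - 174) + 60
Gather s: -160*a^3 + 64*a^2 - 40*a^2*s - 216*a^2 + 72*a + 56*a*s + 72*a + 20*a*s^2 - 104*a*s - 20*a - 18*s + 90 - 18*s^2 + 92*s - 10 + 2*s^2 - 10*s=-160*a^3 - 152*a^2 + 124*a + s^2*(20*a - 16) + s*(-40*a^2 - 48*a + 64) + 80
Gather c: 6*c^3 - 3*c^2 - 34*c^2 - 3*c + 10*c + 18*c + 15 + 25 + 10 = 6*c^3 - 37*c^2 + 25*c + 50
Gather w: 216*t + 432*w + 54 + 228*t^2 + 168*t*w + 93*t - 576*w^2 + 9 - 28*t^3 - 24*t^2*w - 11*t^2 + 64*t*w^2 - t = -28*t^3 + 217*t^2 + 308*t + w^2*(64*t - 576) + w*(-24*t^2 + 168*t + 432) + 63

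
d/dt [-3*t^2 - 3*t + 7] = -6*t - 3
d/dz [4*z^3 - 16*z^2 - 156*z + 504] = 12*z^2 - 32*z - 156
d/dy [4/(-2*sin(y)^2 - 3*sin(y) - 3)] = 4*(4*sin(y) + 3)*cos(y)/(3*sin(y) - cos(2*y) + 4)^2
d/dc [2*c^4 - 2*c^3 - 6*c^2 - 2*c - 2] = 8*c^3 - 6*c^2 - 12*c - 2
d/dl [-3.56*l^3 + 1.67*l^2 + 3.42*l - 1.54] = -10.68*l^2 + 3.34*l + 3.42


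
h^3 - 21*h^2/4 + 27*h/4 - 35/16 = (h - 7/2)*(h - 5/4)*(h - 1/2)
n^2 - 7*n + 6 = (n - 6)*(n - 1)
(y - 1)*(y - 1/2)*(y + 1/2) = y^3 - y^2 - y/4 + 1/4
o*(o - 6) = o^2 - 6*o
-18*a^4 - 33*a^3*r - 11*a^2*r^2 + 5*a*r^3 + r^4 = (-3*a + r)*(a + r)^2*(6*a + r)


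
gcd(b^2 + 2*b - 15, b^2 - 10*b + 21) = b - 3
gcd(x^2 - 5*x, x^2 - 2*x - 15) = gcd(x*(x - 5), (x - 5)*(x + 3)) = x - 5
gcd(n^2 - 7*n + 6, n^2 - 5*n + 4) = n - 1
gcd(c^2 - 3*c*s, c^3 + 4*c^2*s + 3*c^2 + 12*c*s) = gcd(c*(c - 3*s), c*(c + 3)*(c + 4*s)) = c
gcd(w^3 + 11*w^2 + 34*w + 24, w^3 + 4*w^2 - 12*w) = w + 6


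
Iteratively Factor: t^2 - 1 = (t + 1)*(t - 1)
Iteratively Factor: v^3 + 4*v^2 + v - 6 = (v + 3)*(v^2 + v - 2) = (v + 2)*(v + 3)*(v - 1)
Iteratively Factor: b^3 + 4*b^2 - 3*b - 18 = (b + 3)*(b^2 + b - 6) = (b - 2)*(b + 3)*(b + 3)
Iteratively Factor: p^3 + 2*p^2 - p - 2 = (p + 1)*(p^2 + p - 2) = (p + 1)*(p + 2)*(p - 1)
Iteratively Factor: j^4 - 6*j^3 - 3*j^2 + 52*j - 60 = (j - 2)*(j^3 - 4*j^2 - 11*j + 30) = (j - 5)*(j - 2)*(j^2 + j - 6) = (j - 5)*(j - 2)^2*(j + 3)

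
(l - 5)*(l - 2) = l^2 - 7*l + 10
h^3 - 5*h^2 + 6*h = h*(h - 3)*(h - 2)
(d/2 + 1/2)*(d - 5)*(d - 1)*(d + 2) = d^4/2 - 3*d^3/2 - 11*d^2/2 + 3*d/2 + 5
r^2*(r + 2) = r^3 + 2*r^2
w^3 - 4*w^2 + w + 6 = (w - 3)*(w - 2)*(w + 1)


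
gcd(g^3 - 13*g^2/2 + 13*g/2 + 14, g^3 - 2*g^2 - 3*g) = g + 1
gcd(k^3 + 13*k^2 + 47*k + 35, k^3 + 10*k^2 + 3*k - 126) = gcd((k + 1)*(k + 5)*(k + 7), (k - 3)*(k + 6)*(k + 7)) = k + 7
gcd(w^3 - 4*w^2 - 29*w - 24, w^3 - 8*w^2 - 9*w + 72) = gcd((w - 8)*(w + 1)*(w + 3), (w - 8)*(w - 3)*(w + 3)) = w^2 - 5*w - 24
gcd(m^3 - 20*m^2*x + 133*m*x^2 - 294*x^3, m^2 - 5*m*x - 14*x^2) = -m + 7*x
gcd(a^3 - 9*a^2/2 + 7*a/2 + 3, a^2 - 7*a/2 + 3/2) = a - 3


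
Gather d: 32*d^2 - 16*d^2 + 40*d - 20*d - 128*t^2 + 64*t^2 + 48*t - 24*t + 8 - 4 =16*d^2 + 20*d - 64*t^2 + 24*t + 4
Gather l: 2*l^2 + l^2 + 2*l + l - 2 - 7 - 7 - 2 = 3*l^2 + 3*l - 18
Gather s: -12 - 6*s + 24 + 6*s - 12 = 0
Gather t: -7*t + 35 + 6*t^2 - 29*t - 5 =6*t^2 - 36*t + 30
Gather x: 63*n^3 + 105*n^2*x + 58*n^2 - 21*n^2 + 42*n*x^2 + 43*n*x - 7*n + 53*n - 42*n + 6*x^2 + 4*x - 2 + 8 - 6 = 63*n^3 + 37*n^2 + 4*n + x^2*(42*n + 6) + x*(105*n^2 + 43*n + 4)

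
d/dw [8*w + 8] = 8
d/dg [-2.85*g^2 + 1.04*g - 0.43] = 1.04 - 5.7*g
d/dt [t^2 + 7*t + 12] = 2*t + 7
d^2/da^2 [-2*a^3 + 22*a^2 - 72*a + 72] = 44 - 12*a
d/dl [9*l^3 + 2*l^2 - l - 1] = 27*l^2 + 4*l - 1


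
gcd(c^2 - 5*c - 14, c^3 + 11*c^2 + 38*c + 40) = c + 2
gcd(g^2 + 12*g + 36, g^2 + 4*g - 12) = g + 6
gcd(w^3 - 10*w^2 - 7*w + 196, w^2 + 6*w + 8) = w + 4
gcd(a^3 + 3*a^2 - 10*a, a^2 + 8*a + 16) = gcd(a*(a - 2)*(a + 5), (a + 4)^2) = 1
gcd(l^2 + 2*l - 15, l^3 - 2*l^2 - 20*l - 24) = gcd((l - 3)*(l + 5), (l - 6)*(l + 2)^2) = 1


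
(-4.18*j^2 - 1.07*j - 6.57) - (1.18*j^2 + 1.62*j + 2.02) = -5.36*j^2 - 2.69*j - 8.59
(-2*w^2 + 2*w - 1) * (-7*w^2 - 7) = 14*w^4 - 14*w^3 + 21*w^2 - 14*w + 7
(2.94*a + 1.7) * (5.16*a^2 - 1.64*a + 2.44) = 15.1704*a^3 + 3.9504*a^2 + 4.3856*a + 4.148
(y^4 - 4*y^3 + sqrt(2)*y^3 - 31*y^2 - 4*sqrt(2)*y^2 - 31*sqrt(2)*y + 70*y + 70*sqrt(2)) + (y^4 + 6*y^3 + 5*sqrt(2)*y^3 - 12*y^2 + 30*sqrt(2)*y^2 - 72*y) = 2*y^4 + 2*y^3 + 6*sqrt(2)*y^3 - 43*y^2 + 26*sqrt(2)*y^2 - 31*sqrt(2)*y - 2*y + 70*sqrt(2)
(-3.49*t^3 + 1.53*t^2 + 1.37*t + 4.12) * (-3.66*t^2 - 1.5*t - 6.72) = 12.7734*t^5 - 0.3648*t^4 + 16.1436*t^3 - 27.4158*t^2 - 15.3864*t - 27.6864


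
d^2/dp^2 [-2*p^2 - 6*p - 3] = -4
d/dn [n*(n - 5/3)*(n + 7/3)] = 3*n^2 + 4*n/3 - 35/9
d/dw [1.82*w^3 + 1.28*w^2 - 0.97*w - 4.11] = 5.46*w^2 + 2.56*w - 0.97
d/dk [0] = 0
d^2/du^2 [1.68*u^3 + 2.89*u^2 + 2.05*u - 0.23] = 10.08*u + 5.78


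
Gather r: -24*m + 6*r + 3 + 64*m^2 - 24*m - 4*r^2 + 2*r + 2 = 64*m^2 - 48*m - 4*r^2 + 8*r + 5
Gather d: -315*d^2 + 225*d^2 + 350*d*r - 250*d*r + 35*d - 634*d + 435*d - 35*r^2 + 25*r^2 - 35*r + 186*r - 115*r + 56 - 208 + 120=-90*d^2 + d*(100*r - 164) - 10*r^2 + 36*r - 32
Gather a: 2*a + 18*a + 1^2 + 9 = 20*a + 10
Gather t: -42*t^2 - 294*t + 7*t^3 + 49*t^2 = 7*t^3 + 7*t^2 - 294*t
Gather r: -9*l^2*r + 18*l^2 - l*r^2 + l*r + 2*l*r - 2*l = 18*l^2 - l*r^2 - 2*l + r*(-9*l^2 + 3*l)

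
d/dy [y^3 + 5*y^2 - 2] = y*(3*y + 10)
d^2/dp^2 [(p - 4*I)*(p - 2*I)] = 2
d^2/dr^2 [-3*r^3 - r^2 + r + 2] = -18*r - 2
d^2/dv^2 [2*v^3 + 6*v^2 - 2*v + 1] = 12*v + 12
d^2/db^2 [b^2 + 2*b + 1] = 2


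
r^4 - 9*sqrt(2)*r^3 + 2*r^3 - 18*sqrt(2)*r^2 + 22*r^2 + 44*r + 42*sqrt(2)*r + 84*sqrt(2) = (r + 2)*(r - 7*sqrt(2))*(r - 3*sqrt(2))*(r + sqrt(2))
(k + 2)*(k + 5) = k^2 + 7*k + 10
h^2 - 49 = (h - 7)*(h + 7)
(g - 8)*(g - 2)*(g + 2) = g^3 - 8*g^2 - 4*g + 32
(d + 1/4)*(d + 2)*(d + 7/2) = d^3 + 23*d^2/4 + 67*d/8 + 7/4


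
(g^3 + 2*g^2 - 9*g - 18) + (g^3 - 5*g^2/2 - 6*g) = 2*g^3 - g^2/2 - 15*g - 18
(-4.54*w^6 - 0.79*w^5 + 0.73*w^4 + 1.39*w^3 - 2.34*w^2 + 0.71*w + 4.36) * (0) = 0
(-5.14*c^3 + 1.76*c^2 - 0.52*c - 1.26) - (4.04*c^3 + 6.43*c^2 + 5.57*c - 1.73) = -9.18*c^3 - 4.67*c^2 - 6.09*c + 0.47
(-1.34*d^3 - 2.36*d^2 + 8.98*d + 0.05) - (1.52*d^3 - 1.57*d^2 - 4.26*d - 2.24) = -2.86*d^3 - 0.79*d^2 + 13.24*d + 2.29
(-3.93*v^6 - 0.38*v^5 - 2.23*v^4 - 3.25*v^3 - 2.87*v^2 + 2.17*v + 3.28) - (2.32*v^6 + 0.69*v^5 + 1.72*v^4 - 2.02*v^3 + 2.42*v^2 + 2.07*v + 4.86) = -6.25*v^6 - 1.07*v^5 - 3.95*v^4 - 1.23*v^3 - 5.29*v^2 + 0.1*v - 1.58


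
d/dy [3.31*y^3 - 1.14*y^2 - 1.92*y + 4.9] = 9.93*y^2 - 2.28*y - 1.92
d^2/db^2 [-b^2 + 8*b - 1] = -2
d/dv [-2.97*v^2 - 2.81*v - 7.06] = -5.94*v - 2.81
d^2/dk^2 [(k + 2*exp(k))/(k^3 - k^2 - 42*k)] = 2*(-k^2*(-k^2 + k + 42)^2*exp(k) + k*(-(k + 2*exp(k))*(3*k - 1) + (2*exp(k) + 1)*(-3*k^2 + 2*k + 42))*(-k^2 + k + 42) - (k + 2*exp(k))*(-3*k^2 + 2*k + 42)^2)/(k^3*(-k^2 + k + 42)^3)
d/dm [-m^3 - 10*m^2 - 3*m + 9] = -3*m^2 - 20*m - 3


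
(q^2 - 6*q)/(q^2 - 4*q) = (q - 6)/(q - 4)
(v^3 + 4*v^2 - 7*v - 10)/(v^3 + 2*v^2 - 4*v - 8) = (v^2 + 6*v + 5)/(v^2 + 4*v + 4)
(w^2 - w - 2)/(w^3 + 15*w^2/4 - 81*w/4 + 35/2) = 4*(w + 1)/(4*w^2 + 23*w - 35)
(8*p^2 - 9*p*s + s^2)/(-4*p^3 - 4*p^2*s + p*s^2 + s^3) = (-8*p^2 + 9*p*s - s^2)/(4*p^3 + 4*p^2*s - p*s^2 - s^3)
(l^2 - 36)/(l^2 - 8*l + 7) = (l^2 - 36)/(l^2 - 8*l + 7)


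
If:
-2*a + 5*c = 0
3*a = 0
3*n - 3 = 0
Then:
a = 0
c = 0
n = 1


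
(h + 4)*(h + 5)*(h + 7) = h^3 + 16*h^2 + 83*h + 140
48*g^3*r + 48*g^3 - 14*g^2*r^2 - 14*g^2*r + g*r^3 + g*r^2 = (-8*g + r)*(-6*g + r)*(g*r + g)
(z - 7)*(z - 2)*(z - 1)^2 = z^4 - 11*z^3 + 33*z^2 - 37*z + 14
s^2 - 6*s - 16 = (s - 8)*(s + 2)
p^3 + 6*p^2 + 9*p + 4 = (p + 1)^2*(p + 4)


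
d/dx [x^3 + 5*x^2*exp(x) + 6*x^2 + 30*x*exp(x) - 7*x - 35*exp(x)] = 5*x^2*exp(x) + 3*x^2 + 40*x*exp(x) + 12*x - 5*exp(x) - 7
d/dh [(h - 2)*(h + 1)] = 2*h - 1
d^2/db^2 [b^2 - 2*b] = 2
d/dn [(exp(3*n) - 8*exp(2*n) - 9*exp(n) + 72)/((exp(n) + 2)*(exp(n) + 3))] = (exp(2*n) + 4*exp(n) - 46)*exp(n)/(exp(2*n) + 4*exp(n) + 4)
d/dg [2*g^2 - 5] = 4*g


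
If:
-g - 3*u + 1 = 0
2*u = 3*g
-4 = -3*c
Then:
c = 4/3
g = 2/11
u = 3/11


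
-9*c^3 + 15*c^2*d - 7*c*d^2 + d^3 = (-3*c + d)^2*(-c + d)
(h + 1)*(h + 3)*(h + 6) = h^3 + 10*h^2 + 27*h + 18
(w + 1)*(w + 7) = w^2 + 8*w + 7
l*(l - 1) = l^2 - l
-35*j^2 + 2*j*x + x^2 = (-5*j + x)*(7*j + x)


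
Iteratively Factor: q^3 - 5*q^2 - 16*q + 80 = (q - 4)*(q^2 - q - 20) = (q - 5)*(q - 4)*(q + 4)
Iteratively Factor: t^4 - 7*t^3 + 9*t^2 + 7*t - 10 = (t - 5)*(t^3 - 2*t^2 - t + 2) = (t - 5)*(t - 2)*(t^2 - 1) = (t - 5)*(t - 2)*(t - 1)*(t + 1)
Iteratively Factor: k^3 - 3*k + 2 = (k - 1)*(k^2 + k - 2) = (k - 1)*(k + 2)*(k - 1)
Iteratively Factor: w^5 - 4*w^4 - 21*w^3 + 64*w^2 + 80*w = (w - 5)*(w^4 + w^3 - 16*w^2 - 16*w) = (w - 5)*(w + 1)*(w^3 - 16*w) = (w - 5)*(w + 1)*(w + 4)*(w^2 - 4*w) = w*(w - 5)*(w + 1)*(w + 4)*(w - 4)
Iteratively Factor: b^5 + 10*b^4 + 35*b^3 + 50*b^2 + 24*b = (b + 1)*(b^4 + 9*b^3 + 26*b^2 + 24*b) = (b + 1)*(b + 3)*(b^3 + 6*b^2 + 8*b) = (b + 1)*(b + 3)*(b + 4)*(b^2 + 2*b) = (b + 1)*(b + 2)*(b + 3)*(b + 4)*(b)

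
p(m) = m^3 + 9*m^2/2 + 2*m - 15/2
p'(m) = 3*m^2 + 9*m + 2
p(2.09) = 25.47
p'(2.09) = 33.91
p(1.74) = 14.87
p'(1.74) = 26.74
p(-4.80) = -24.01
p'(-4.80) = 27.92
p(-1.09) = -5.63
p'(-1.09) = -4.25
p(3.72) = 113.69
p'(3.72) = 77.00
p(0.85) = -1.93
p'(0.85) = 11.82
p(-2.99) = 0.02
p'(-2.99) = 1.91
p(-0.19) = -7.72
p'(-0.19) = 0.40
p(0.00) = -7.50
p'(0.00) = 2.00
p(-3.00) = 0.00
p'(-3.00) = 2.00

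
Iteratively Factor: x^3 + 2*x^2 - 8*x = (x)*(x^2 + 2*x - 8) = x*(x - 2)*(x + 4)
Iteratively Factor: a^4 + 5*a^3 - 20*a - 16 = (a - 2)*(a^3 + 7*a^2 + 14*a + 8) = (a - 2)*(a + 2)*(a^2 + 5*a + 4) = (a - 2)*(a + 2)*(a + 4)*(a + 1)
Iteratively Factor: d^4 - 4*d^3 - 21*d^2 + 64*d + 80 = (d + 4)*(d^3 - 8*d^2 + 11*d + 20) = (d - 5)*(d + 4)*(d^2 - 3*d - 4) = (d - 5)*(d - 4)*(d + 4)*(d + 1)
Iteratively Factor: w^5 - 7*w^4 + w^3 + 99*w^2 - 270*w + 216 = (w - 3)*(w^4 - 4*w^3 - 11*w^2 + 66*w - 72) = (w - 3)^2*(w^3 - w^2 - 14*w + 24) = (w - 3)^3*(w^2 + 2*w - 8) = (w - 3)^3*(w - 2)*(w + 4)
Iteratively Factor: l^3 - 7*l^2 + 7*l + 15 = (l + 1)*(l^2 - 8*l + 15) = (l - 3)*(l + 1)*(l - 5)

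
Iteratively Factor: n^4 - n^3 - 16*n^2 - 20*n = (n + 2)*(n^3 - 3*n^2 - 10*n) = (n + 2)^2*(n^2 - 5*n) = n*(n + 2)^2*(n - 5)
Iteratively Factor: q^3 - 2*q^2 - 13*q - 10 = (q - 5)*(q^2 + 3*q + 2) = (q - 5)*(q + 2)*(q + 1)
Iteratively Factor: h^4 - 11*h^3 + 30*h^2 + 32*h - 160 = (h - 4)*(h^3 - 7*h^2 + 2*h + 40) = (h - 5)*(h - 4)*(h^2 - 2*h - 8) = (h - 5)*(h - 4)^2*(h + 2)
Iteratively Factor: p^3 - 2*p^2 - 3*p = (p + 1)*(p^2 - 3*p) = p*(p + 1)*(p - 3)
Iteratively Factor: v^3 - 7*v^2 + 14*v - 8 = (v - 1)*(v^2 - 6*v + 8) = (v - 4)*(v - 1)*(v - 2)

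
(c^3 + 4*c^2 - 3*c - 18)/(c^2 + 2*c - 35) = (c^3 + 4*c^2 - 3*c - 18)/(c^2 + 2*c - 35)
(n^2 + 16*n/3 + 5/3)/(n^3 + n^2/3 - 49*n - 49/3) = (n + 5)/(n^2 - 49)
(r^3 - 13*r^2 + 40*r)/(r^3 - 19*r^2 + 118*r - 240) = r/(r - 6)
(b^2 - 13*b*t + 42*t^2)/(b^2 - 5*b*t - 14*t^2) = (b - 6*t)/(b + 2*t)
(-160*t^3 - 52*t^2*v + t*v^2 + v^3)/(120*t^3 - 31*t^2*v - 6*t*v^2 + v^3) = (-4*t - v)/(3*t - v)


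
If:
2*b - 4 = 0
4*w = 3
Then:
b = 2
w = 3/4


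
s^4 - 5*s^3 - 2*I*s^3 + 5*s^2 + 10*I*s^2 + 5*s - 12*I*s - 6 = (s - 3)*(s - 2)*(s - I)^2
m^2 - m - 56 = (m - 8)*(m + 7)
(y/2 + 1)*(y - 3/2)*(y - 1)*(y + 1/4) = y^4/2 - y^3/8 - 29*y^2/16 + 17*y/16 + 3/8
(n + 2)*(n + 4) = n^2 + 6*n + 8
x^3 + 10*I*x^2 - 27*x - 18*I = (x + I)*(x + 3*I)*(x + 6*I)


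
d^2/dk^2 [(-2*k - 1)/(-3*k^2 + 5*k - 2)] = 2*((7 - 18*k)*(3*k^2 - 5*k + 2) + (2*k + 1)*(6*k - 5)^2)/(3*k^2 - 5*k + 2)^3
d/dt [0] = 0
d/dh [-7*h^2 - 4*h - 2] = -14*h - 4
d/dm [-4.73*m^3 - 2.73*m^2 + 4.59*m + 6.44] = -14.19*m^2 - 5.46*m + 4.59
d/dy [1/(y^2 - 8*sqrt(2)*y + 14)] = 2*(-y + 4*sqrt(2))/(y^2 - 8*sqrt(2)*y + 14)^2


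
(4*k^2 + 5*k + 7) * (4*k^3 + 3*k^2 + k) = 16*k^5 + 32*k^4 + 47*k^3 + 26*k^2 + 7*k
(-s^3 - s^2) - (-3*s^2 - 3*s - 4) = -s^3 + 2*s^2 + 3*s + 4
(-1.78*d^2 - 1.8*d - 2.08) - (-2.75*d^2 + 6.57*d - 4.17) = 0.97*d^2 - 8.37*d + 2.09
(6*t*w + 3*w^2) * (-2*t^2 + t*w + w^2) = -12*t^3*w + 9*t*w^3 + 3*w^4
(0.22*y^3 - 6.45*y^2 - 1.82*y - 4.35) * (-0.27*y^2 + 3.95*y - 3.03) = -0.0594*y^5 + 2.6105*y^4 - 25.6527*y^3 + 13.529*y^2 - 11.6679*y + 13.1805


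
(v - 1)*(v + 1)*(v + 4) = v^3 + 4*v^2 - v - 4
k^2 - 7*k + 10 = (k - 5)*(k - 2)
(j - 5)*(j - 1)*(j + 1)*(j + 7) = j^4 + 2*j^3 - 36*j^2 - 2*j + 35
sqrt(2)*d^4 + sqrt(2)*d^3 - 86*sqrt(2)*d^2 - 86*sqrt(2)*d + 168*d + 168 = (d - 6*sqrt(2))*(d - sqrt(2))*(d + 7*sqrt(2))*(sqrt(2)*d + sqrt(2))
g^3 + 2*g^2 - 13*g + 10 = (g - 2)*(g - 1)*(g + 5)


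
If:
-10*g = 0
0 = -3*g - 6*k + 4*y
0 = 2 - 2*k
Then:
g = 0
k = 1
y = 3/2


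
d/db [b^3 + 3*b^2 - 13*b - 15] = 3*b^2 + 6*b - 13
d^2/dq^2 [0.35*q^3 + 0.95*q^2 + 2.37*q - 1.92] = 2.1*q + 1.9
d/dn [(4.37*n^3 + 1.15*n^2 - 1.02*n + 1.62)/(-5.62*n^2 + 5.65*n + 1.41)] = (-24.5594*n^4 + 49.381*n^3 + 19.2502*n^2 + 21.4518*n - 10.5912)/(31.5844*n^4 - 63.506*n^3 + 16.0741*n^2 + 15.933*n + 1.9881)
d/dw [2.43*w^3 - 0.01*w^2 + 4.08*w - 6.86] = 7.29*w^2 - 0.02*w + 4.08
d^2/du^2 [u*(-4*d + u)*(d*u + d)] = 2*d*(-4*d + 3*u + 1)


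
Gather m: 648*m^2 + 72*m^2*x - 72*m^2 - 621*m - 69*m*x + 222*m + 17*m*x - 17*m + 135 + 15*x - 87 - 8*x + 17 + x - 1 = m^2*(72*x + 576) + m*(-52*x - 416) + 8*x + 64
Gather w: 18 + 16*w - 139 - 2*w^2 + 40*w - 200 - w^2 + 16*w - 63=-3*w^2 + 72*w - 384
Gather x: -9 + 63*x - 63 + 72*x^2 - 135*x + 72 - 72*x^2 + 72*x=0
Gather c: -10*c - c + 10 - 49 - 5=-11*c - 44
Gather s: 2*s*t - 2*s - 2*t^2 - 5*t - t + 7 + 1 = s*(2*t - 2) - 2*t^2 - 6*t + 8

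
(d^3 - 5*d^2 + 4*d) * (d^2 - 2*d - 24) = d^5 - 7*d^4 - 10*d^3 + 112*d^2 - 96*d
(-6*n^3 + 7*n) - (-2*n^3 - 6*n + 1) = -4*n^3 + 13*n - 1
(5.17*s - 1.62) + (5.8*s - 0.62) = 10.97*s - 2.24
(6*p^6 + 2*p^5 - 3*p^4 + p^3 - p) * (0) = 0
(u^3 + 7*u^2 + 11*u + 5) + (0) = u^3 + 7*u^2 + 11*u + 5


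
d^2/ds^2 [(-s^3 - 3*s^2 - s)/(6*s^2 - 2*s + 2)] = 2*(-8*s^3 + 15*s^2 + 3*s - 2)/(27*s^6 - 27*s^5 + 36*s^4 - 19*s^3 + 12*s^2 - 3*s + 1)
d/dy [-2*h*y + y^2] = -2*h + 2*y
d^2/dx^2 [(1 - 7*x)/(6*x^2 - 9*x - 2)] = 6*(3*(4*x - 3)^2*(7*x - 1) + (42*x - 23)*(-6*x^2 + 9*x + 2))/(-6*x^2 + 9*x + 2)^3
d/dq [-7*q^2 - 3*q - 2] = -14*q - 3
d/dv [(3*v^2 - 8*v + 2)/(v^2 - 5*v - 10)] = (-7*v^2 - 64*v + 90)/(v^4 - 10*v^3 + 5*v^2 + 100*v + 100)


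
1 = 1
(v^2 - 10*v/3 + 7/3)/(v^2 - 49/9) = 3*(v - 1)/(3*v + 7)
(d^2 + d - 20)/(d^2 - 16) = (d + 5)/(d + 4)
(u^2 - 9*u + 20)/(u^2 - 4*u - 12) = (-u^2 + 9*u - 20)/(-u^2 + 4*u + 12)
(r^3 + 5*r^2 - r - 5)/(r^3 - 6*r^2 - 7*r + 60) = (r^3 + 5*r^2 - r - 5)/(r^3 - 6*r^2 - 7*r + 60)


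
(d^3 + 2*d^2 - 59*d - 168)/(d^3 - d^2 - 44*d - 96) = (d + 7)/(d + 4)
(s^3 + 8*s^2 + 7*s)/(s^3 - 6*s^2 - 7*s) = (s + 7)/(s - 7)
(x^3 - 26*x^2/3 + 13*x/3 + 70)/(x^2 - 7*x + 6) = (3*x^2 - 8*x - 35)/(3*(x - 1))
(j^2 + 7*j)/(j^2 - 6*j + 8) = j*(j + 7)/(j^2 - 6*j + 8)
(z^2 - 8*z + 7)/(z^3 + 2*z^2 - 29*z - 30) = (z^2 - 8*z + 7)/(z^3 + 2*z^2 - 29*z - 30)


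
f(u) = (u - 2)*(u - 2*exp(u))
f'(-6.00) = -13.97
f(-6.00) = 48.04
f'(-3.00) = -7.60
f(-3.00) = 15.50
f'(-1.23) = -3.16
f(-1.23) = 5.86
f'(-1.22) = -3.13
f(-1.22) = 5.83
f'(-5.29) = -12.52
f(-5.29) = 38.64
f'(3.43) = -145.20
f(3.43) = -83.40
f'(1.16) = -0.70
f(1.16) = 4.38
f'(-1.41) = -3.64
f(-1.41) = 6.47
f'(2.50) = -33.55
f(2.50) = -10.93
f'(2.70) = -47.19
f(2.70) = -18.94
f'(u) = u + (1 - 2*exp(u))*(u - 2) - 2*exp(u) = -2*u*exp(u) + 2*u + 2*exp(u) - 2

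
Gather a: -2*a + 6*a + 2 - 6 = 4*a - 4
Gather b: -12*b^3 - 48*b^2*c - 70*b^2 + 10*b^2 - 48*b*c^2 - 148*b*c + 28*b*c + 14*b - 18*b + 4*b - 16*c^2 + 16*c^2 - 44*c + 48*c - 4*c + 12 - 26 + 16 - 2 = -12*b^3 + b^2*(-48*c - 60) + b*(-48*c^2 - 120*c)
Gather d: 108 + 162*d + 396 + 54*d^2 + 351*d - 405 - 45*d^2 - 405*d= 9*d^2 + 108*d + 99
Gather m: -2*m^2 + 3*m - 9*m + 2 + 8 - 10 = -2*m^2 - 6*m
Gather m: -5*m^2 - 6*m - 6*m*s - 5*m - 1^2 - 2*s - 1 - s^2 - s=-5*m^2 + m*(-6*s - 11) - s^2 - 3*s - 2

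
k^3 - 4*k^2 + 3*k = k*(k - 3)*(k - 1)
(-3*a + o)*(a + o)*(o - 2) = -3*a^2*o + 6*a^2 - 2*a*o^2 + 4*a*o + o^3 - 2*o^2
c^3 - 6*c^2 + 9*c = c*(c - 3)^2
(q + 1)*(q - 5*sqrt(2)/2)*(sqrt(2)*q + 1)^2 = 2*q^4 - 3*sqrt(2)*q^3 + 2*q^3 - 9*q^2 - 3*sqrt(2)*q^2 - 9*q - 5*sqrt(2)*q/2 - 5*sqrt(2)/2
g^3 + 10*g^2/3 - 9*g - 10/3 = (g - 2)*(g + 1/3)*(g + 5)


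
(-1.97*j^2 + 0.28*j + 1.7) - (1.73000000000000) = -1.97*j^2 + 0.28*j - 0.03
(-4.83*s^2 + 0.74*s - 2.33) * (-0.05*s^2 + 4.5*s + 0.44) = 0.2415*s^4 - 21.772*s^3 + 1.3213*s^2 - 10.1594*s - 1.0252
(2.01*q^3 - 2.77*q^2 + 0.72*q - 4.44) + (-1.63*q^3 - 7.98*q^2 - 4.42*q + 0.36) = 0.38*q^3 - 10.75*q^2 - 3.7*q - 4.08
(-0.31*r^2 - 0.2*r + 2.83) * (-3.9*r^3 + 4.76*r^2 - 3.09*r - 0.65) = 1.209*r^5 - 0.6956*r^4 - 11.0311*r^3 + 14.2903*r^2 - 8.6147*r - 1.8395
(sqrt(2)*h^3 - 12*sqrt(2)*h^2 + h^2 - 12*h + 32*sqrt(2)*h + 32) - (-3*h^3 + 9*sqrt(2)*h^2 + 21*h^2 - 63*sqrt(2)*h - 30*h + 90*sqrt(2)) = sqrt(2)*h^3 + 3*h^3 - 21*sqrt(2)*h^2 - 20*h^2 + 18*h + 95*sqrt(2)*h - 90*sqrt(2) + 32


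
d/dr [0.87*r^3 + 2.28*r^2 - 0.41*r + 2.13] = 2.61*r^2 + 4.56*r - 0.41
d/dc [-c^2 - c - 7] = -2*c - 1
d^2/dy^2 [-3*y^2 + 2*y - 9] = -6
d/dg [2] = 0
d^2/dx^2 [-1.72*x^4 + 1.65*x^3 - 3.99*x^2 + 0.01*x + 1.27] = -20.64*x^2 + 9.9*x - 7.98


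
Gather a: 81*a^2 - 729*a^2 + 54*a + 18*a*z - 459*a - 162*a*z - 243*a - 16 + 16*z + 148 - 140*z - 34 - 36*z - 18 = -648*a^2 + a*(-144*z - 648) - 160*z + 80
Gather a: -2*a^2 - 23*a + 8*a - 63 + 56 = -2*a^2 - 15*a - 7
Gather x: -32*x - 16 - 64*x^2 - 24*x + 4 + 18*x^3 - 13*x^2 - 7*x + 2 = 18*x^3 - 77*x^2 - 63*x - 10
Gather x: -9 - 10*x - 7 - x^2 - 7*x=-x^2 - 17*x - 16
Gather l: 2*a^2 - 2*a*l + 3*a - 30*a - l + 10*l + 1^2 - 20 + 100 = 2*a^2 - 27*a + l*(9 - 2*a) + 81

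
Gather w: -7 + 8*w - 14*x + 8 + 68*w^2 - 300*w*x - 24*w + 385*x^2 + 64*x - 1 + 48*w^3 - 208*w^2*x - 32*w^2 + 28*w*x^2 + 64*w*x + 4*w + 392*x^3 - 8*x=48*w^3 + w^2*(36 - 208*x) + w*(28*x^2 - 236*x - 12) + 392*x^3 + 385*x^2 + 42*x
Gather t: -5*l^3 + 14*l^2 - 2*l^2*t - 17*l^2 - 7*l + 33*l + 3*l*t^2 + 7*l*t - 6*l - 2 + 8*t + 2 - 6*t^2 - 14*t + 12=-5*l^3 - 3*l^2 + 20*l + t^2*(3*l - 6) + t*(-2*l^2 + 7*l - 6) + 12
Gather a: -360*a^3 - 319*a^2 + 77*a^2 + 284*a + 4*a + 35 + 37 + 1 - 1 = -360*a^3 - 242*a^2 + 288*a + 72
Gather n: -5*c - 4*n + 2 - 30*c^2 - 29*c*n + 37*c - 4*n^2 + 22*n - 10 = -30*c^2 + 32*c - 4*n^2 + n*(18 - 29*c) - 8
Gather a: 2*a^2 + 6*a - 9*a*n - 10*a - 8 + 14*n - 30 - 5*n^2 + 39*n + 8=2*a^2 + a*(-9*n - 4) - 5*n^2 + 53*n - 30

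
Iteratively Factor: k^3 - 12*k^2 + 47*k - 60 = (k - 5)*(k^2 - 7*k + 12) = (k - 5)*(k - 4)*(k - 3)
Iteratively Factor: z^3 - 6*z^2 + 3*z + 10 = (z + 1)*(z^2 - 7*z + 10) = (z - 2)*(z + 1)*(z - 5)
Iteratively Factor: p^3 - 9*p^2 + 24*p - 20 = (p - 2)*(p^2 - 7*p + 10) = (p - 2)^2*(p - 5)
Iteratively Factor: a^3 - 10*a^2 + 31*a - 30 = (a - 3)*(a^2 - 7*a + 10) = (a - 3)*(a - 2)*(a - 5)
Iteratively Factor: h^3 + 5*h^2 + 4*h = (h + 4)*(h^2 + h) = (h + 1)*(h + 4)*(h)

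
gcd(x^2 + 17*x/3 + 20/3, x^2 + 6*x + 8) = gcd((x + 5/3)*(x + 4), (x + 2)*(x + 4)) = x + 4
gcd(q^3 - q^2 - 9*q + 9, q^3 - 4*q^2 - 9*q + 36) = q^2 - 9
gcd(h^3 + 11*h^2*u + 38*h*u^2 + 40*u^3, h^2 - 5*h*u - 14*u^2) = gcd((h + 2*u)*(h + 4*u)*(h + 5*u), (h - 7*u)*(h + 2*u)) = h + 2*u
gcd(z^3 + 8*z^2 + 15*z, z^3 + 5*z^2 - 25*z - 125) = z + 5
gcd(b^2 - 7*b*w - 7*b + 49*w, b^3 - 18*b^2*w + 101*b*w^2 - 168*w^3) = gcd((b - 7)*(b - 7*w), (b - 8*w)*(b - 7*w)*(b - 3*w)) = -b + 7*w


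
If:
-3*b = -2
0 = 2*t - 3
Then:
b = 2/3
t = 3/2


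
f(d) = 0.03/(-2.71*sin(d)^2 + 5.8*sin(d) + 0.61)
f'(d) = 0.03*(5.42*sin(d)*cos(d) - 5.8*cos(d))/(-2.71*sin(d)^2 + 5.8*sin(d) + 0.61)^2 = (0.1626*sin(d) - 0.174)*cos(d)/(-2.71*sin(d)^2 + 5.8*sin(d) + 0.61)^2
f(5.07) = -0.00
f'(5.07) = -0.00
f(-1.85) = -0.00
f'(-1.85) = 0.00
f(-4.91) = 0.01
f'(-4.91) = -0.00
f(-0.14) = -0.12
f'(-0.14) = -3.06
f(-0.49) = -0.01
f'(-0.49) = -0.03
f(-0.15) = -0.09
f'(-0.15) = -1.95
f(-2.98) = -0.08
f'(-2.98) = 1.28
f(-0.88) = -0.01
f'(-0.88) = -0.01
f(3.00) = 0.02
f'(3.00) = 0.08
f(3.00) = 0.02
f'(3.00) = 0.08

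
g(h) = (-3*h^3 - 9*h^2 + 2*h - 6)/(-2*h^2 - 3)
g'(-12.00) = 1.52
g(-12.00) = -13.26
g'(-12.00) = 1.52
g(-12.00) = -13.26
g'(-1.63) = 1.01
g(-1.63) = 2.43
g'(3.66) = 1.80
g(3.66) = 8.94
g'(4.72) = 1.68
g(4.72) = 10.78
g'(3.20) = 1.88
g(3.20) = 8.09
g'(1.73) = 2.38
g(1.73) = 5.01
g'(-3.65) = 1.55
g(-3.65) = -0.43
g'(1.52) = 2.47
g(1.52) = 4.50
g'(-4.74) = 1.56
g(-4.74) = -2.12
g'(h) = 4*h*(-3*h^3 - 9*h^2 + 2*h - 6)/(-2*h^2 - 3)^2 + (-9*h^2 - 18*h + 2)/(-2*h^2 - 3) = (6*h^4 + 31*h^2 + 30*h - 6)/(4*h^4 + 12*h^2 + 9)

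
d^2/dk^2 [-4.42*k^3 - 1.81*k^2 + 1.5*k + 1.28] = -26.52*k - 3.62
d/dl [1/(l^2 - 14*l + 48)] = 2*(7 - l)/(l^2 - 14*l + 48)^2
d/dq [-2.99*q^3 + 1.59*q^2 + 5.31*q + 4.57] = -8.97*q^2 + 3.18*q + 5.31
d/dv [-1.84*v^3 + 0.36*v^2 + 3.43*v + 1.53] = -5.52*v^2 + 0.72*v + 3.43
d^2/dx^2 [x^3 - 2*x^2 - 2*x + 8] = 6*x - 4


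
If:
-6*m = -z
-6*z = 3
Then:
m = -1/12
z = -1/2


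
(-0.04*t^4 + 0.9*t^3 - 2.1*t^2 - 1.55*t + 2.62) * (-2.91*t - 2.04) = 0.1164*t^5 - 2.5374*t^4 + 4.275*t^3 + 8.7945*t^2 - 4.4622*t - 5.3448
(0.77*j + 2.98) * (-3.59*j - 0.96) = -2.7643*j^2 - 11.4374*j - 2.8608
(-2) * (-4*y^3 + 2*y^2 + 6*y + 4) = 8*y^3 - 4*y^2 - 12*y - 8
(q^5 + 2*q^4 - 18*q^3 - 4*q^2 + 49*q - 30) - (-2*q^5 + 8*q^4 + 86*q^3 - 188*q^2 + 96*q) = 3*q^5 - 6*q^4 - 104*q^3 + 184*q^2 - 47*q - 30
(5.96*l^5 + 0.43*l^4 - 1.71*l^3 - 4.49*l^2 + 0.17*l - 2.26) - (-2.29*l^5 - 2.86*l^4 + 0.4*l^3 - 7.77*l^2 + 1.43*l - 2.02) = 8.25*l^5 + 3.29*l^4 - 2.11*l^3 + 3.28*l^2 - 1.26*l - 0.24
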